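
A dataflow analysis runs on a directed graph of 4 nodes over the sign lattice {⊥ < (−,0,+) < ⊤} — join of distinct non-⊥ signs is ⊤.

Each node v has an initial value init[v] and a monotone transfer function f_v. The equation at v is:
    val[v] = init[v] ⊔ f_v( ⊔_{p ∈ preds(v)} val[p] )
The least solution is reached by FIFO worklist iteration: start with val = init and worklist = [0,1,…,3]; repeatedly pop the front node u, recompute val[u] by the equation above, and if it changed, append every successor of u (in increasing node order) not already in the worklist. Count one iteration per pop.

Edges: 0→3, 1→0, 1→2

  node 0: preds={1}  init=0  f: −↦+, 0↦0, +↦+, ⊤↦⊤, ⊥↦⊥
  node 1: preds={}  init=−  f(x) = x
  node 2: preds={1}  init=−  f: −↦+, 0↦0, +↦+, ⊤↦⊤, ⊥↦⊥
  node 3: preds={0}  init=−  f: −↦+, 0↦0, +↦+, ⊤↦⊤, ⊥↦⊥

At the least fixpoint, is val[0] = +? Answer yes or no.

no

Trace (4 dequeues):
  [1] u=0 | in − | out ⊤ | prev 0 | push {}
  [2] u=1 | in ⊥ | out − | ==
  [3] u=2 | in − | out ⊤ | prev − | push {}
  [4] u=3 | in ⊤ | out ⊤ | prev − | push {}

Converged values:
  [0] ⊤
  [1] −
  [2] ⊤
  [3] ⊤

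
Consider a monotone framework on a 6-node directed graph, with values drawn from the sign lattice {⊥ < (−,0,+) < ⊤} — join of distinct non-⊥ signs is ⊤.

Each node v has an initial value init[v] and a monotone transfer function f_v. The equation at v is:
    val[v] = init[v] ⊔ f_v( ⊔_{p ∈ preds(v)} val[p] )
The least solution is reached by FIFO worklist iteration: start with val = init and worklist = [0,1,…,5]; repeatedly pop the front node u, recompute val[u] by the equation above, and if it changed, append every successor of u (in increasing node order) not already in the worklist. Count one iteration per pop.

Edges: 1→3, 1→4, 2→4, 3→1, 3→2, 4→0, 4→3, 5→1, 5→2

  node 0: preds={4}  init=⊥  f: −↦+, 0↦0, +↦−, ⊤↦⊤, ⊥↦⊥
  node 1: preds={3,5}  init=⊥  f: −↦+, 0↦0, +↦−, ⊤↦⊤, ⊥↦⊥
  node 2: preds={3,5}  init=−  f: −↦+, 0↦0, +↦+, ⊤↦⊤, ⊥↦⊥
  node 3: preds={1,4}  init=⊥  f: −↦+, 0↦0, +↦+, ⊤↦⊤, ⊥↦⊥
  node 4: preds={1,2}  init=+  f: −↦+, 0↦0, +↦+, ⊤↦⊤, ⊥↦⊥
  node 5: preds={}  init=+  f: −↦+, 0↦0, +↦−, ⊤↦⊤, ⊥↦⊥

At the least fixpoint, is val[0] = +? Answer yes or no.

Worklist (11 pops):
  #1 pop 0: in=+ → − (was ⊥); enqueue []
  #2 pop 1: in=+ → − (was ⊥); enqueue []
  #3 pop 2: in=+ → ⊤ (was −); enqueue []
  #4 pop 3: in=⊤ → ⊤ (was ⊥); enqueue [1,2]
  #5 pop 4: in=⊤ → ⊤ (was +); enqueue [0,3]
  #6 pop 5: in=⊥ → + (no change)
  #7 pop 1: in=⊤ → ⊤ (was −); enqueue [4]
  #8 pop 2: in=⊤ → ⊤ (no change)
  #9 pop 0: in=⊤ → ⊤ (was −); enqueue []
  #10 pop 3: in=⊤ → ⊤ (no change)
  #11 pop 4: in=⊤ → ⊤ (no change)

Fixpoint:
  val[0] = ⊤
  val[1] = ⊤
  val[2] = ⊤
  val[3] = ⊤
  val[4] = ⊤
  val[5] = +

no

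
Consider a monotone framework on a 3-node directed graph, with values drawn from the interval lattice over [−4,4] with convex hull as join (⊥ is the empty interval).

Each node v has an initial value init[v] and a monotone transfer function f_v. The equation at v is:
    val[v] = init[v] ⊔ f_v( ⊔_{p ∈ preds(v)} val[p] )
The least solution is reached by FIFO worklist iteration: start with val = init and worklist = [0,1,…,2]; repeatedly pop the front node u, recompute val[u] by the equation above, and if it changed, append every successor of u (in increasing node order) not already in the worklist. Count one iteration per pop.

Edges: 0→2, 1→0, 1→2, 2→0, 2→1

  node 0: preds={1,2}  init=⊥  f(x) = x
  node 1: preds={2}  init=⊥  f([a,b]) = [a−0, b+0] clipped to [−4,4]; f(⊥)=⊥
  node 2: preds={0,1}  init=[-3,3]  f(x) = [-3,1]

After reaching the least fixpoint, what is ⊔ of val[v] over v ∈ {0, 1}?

Trace (4 dequeues):
  [1] u=0 | in [-3,3] | out [-3,3] | prev ⊥ | push {}
  [2] u=1 | in [-3,3] | out [-3,3] | prev ⊥ | push {0}
  [3] u=2 | in [-3,3] | out [-3,3] | ==
  [4] u=0 | in [-3,3] | out [-3,3] | ==

Converged values:
  [0] [-3,3]
  [1] [-3,3]
  [2] [-3,3]

[-3,3]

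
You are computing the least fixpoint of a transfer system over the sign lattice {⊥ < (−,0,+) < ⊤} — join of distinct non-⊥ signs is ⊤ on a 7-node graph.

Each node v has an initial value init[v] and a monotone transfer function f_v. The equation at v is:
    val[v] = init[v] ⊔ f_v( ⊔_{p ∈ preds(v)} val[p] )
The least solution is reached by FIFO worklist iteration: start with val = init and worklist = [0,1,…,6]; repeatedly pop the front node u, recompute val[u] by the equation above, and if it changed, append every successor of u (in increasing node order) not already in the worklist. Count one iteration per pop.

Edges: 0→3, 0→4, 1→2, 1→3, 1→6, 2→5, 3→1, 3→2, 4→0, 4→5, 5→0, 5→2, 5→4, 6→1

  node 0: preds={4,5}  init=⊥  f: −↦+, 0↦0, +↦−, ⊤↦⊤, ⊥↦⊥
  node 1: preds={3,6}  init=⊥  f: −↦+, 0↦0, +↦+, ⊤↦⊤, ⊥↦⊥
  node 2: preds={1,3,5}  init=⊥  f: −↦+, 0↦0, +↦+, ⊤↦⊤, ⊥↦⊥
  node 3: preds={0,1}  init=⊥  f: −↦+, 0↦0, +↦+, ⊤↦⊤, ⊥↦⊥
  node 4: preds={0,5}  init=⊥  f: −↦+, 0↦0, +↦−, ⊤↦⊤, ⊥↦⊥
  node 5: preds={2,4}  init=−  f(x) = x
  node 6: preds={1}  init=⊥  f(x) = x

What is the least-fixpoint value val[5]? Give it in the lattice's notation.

Worklist (19 pops):
  #1 pop 0: in=− → + (was ⊥); enqueue []
  #2 pop 1: in=⊥ → ⊥ (no change)
  #3 pop 2: in=− → + (was ⊥); enqueue []
  #4 pop 3: in=+ → + (was ⊥); enqueue [1,2]
  #5 pop 4: in=⊤ → ⊤ (was ⊥); enqueue [0]
  #6 pop 5: in=⊤ → ⊤ (was −); enqueue [4]
  #7 pop 6: in=⊥ → ⊥ (no change)
  #8 pop 1: in=+ → + (was ⊥); enqueue [3,6]
  #9 pop 2: in=⊤ → ⊤ (was +); enqueue [5]
  #10 pop 0: in=⊤ → ⊤ (was +); enqueue []
  #11 pop 4: in=⊤ → ⊤ (no change)
  #12 pop 3: in=⊤ → ⊤ (was +); enqueue [1,2]
  #13 pop 6: in=+ → + (was ⊥); enqueue []
  #14 pop 5: in=⊤ → ⊤ (no change)
  #15 pop 1: in=⊤ → ⊤ (was +); enqueue [3,6]
  #16 pop 2: in=⊤ → ⊤ (no change)
  #17 pop 3: in=⊤ → ⊤ (no change)
  #18 pop 6: in=⊤ → ⊤ (was +); enqueue [1]
  #19 pop 1: in=⊤ → ⊤ (no change)

Fixpoint:
  val[0] = ⊤
  val[1] = ⊤
  val[2] = ⊤
  val[3] = ⊤
  val[4] = ⊤
  val[5] = ⊤
  val[6] = ⊤

⊤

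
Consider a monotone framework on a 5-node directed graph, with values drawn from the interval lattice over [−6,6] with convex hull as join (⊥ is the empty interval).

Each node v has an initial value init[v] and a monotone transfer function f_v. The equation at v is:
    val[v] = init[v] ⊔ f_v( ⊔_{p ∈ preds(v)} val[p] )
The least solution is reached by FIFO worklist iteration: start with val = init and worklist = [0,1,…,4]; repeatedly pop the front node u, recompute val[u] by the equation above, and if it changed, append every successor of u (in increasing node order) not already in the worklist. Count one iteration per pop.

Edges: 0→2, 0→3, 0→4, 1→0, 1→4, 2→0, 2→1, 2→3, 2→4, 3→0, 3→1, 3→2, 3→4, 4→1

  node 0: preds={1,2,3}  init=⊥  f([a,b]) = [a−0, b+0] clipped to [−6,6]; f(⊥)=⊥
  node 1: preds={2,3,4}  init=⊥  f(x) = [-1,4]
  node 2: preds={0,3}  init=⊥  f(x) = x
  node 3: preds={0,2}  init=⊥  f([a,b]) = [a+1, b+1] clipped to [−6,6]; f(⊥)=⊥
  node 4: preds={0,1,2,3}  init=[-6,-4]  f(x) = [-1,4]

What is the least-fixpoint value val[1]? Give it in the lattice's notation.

[-1,4]

Worklist (22 pops):
  #1 pop 0: in=⊥ → ⊥ (no change)
  #2 pop 1: in=[-6,-4] → [-1,4] (was ⊥); enqueue [0]
  #3 pop 2: in=⊥ → ⊥ (no change)
  #4 pop 3: in=⊥ → ⊥ (no change)
  #5 pop 4: in=[-1,4] → [-6,4] (was [-6,-4]); enqueue [1]
  #6 pop 0: in=[-1,4] → [-1,4] (was ⊥); enqueue [2,3,4]
  #7 pop 1: in=[-6,4] → [-1,4] (no change)
  #8 pop 2: in=[-1,4] → [-1,4] (was ⊥); enqueue [0,1]
  #9 pop 3: in=[-1,4] → [0,5] (was ⊥); enqueue [2]
  #10 pop 4: in=[-1,5] → [-6,4] (no change)
  #11 pop 0: in=[-1,5] → [-1,5] (was [-1,4]); enqueue [3,4]
  #12 pop 1: in=[-6,5] → [-1,4] (no change)
  #13 pop 2: in=[-1,5] → [-1,5] (was [-1,4]); enqueue [0,1]
  #14 pop 3: in=[-1,5] → [0,6] (was [0,5]); enqueue [2]
  #15 pop 4: in=[-1,6] → [-6,4] (no change)
  #16 pop 0: in=[-1,6] → [-1,6] (was [-1,5]); enqueue [3,4]
  #17 pop 1: in=[-6,6] → [-1,4] (no change)
  #18 pop 2: in=[-1,6] → [-1,6] (was [-1,5]); enqueue [0,1]
  #19 pop 3: in=[-1,6] → [0,6] (no change)
  #20 pop 4: in=[-1,6] → [-6,4] (no change)
  #21 pop 0: in=[-1,6] → [-1,6] (no change)
  #22 pop 1: in=[-6,6] → [-1,4] (no change)

Fixpoint:
  val[0] = [-1,6]
  val[1] = [-1,4]
  val[2] = [-1,6]
  val[3] = [0,6]
  val[4] = [-6,4]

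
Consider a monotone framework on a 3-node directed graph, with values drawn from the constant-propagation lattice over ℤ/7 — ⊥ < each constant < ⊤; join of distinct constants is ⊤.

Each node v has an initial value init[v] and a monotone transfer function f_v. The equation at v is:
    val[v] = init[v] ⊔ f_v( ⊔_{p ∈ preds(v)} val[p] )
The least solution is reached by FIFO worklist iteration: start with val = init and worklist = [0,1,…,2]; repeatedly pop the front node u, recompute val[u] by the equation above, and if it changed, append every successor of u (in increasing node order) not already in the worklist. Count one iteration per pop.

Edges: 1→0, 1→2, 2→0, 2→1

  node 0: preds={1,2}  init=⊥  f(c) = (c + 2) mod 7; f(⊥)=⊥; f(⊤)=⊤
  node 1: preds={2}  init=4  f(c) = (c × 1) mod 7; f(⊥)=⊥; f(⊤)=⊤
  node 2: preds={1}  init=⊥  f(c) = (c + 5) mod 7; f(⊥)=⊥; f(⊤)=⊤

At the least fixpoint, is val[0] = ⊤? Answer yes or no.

yes

Worklist (9 pops):
  #1 pop 0: in=4 → 6 (was ⊥); enqueue []
  #2 pop 1: in=⊥ → 4 (no change)
  #3 pop 2: in=4 → 2 (was ⊥); enqueue [0,1]
  #4 pop 0: in=⊤ → ⊤ (was 6); enqueue []
  #5 pop 1: in=2 → ⊤ (was 4); enqueue [0,2]
  #6 pop 0: in=⊤ → ⊤ (no change)
  #7 pop 2: in=⊤ → ⊤ (was 2); enqueue [0,1]
  #8 pop 0: in=⊤ → ⊤ (no change)
  #9 pop 1: in=⊤ → ⊤ (no change)

Fixpoint:
  val[0] = ⊤
  val[1] = ⊤
  val[2] = ⊤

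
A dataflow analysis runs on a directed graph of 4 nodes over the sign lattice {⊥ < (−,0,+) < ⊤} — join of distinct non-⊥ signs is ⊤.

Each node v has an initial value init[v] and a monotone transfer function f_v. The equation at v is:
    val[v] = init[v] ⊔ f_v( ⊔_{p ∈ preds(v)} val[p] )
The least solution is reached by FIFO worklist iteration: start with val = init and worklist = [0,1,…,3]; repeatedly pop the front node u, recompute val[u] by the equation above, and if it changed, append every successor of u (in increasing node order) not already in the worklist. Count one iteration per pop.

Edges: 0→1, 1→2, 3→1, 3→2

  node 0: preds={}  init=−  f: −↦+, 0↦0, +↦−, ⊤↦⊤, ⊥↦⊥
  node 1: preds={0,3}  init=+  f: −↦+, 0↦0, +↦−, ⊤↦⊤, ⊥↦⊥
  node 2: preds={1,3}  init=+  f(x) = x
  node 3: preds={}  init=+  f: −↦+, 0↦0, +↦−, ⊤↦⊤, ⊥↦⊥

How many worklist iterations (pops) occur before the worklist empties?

Trace (4 dequeues):
  [1] u=0 | in ⊥ | out − | ==
  [2] u=1 | in ⊤ | out ⊤ | prev + | push {}
  [3] u=2 | in ⊤ | out ⊤ | prev + | push {}
  [4] u=3 | in ⊥ | out + | ==

Converged values:
  [0] −
  [1] ⊤
  [2] ⊤
  [3] +

4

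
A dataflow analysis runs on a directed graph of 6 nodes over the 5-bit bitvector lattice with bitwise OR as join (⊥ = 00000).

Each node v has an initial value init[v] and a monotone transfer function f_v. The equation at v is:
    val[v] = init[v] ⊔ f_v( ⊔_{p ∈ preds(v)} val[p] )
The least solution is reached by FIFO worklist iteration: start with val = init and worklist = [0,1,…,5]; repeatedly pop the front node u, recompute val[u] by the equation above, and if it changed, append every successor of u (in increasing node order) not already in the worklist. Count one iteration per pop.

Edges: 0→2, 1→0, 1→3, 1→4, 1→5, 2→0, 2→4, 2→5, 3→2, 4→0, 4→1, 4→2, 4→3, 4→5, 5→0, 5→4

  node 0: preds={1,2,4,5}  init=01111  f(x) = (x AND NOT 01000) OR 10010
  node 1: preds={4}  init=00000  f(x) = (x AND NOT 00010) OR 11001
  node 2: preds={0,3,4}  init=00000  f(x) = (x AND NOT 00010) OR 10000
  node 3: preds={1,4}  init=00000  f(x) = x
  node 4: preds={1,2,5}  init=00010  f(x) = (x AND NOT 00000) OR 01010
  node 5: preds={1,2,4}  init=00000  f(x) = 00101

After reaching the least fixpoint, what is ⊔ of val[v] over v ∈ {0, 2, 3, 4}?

Iteration log — 14 steps:
  step 1. node 0  ⊔preds=00010  new=11111  old=01111  +wl: 
  step 2. node 1  ⊔preds=00010  new=11001  old=00000  +wl: 0
  step 3. node 2  ⊔preds=11111  new=11101  old=00000  +wl: 
  step 4. node 3  ⊔preds=11011  new=11011  old=00000  +wl: 2
  step 5. node 4  ⊔preds=11101  new=11111  old=00010  +wl: 1,3
  step 6. node 5  ⊔preds=11111  new=00101  old=00000  +wl: 4
  step 7. node 0  ⊔preds=11111  new=11111  stable
  step 8. node 2  ⊔preds=11111  new=11101  stable
  step 9. node 1  ⊔preds=11111  new=11101  old=11001  +wl: 0,5
  step 10. node 3  ⊔preds=11111  new=11111  old=11011  +wl: 2
  step 11. node 4  ⊔preds=11101  new=11111  stable
  step 12. node 0  ⊔preds=11111  new=11111  stable
  step 13. node 5  ⊔preds=11111  new=00101  stable
  step 14. node 2  ⊔preds=11111  new=11101  stable

Least fixpoint reached:
  node 0: 11111
  node 1: 11101
  node 2: 11101
  node 3: 11111
  node 4: 11111
  node 5: 00101

11111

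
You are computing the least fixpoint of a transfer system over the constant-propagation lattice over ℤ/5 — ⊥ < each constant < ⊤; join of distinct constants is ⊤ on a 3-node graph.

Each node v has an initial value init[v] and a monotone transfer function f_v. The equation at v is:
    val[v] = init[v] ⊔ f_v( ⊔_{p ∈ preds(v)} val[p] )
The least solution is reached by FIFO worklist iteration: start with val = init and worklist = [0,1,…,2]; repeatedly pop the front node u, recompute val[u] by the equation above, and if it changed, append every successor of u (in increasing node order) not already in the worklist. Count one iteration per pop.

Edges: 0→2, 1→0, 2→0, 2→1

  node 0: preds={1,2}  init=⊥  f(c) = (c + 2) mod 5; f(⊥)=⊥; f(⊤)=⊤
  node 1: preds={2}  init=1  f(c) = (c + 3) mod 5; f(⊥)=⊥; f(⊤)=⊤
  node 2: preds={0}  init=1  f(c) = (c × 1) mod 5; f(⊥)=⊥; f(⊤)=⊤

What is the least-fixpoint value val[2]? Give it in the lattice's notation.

⊤

Iteration log — 6 steps:
  step 1. node 0  ⊔preds=1  new=3  old=⊥  +wl: 
  step 2. node 1  ⊔preds=1  new=⊤  old=1  +wl: 0
  step 3. node 2  ⊔preds=3  new=⊤  old=1  +wl: 1
  step 4. node 0  ⊔preds=⊤  new=⊤  old=3  +wl: 2
  step 5. node 1  ⊔preds=⊤  new=⊤  stable
  step 6. node 2  ⊔preds=⊤  new=⊤  stable

Least fixpoint reached:
  node 0: ⊤
  node 1: ⊤
  node 2: ⊤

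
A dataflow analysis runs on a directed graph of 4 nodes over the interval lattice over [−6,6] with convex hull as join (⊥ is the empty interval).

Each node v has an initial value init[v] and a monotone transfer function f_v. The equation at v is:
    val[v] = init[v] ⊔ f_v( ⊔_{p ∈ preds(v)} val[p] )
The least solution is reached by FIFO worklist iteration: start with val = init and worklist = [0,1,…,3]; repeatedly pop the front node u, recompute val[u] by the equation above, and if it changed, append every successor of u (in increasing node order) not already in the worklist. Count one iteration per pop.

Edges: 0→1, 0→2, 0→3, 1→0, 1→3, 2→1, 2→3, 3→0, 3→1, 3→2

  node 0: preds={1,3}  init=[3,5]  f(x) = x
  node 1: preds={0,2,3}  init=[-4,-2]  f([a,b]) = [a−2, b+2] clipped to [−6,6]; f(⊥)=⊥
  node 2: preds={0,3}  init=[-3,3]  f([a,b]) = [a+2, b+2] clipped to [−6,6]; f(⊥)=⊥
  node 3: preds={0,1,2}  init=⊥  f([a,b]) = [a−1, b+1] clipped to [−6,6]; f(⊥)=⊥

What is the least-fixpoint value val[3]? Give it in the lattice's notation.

Worklist (9 pops):
  #1 pop 0: in=[-4,-2] → [-4,5] (was [3,5]); enqueue []
  #2 pop 1: in=[-4,5] → [-6,6] (was [-4,-2]); enqueue [0]
  #3 pop 2: in=[-4,5] → [-3,6] (was [-3,3]); enqueue [1]
  #4 pop 3: in=[-6,6] → [-6,6] (was ⊥); enqueue [2]
  #5 pop 0: in=[-6,6] → [-6,6] (was [-4,5]); enqueue [3]
  #6 pop 1: in=[-6,6] → [-6,6] (no change)
  #7 pop 2: in=[-6,6] → [-4,6] (was [-3,6]); enqueue [1]
  #8 pop 3: in=[-6,6] → [-6,6] (no change)
  #9 pop 1: in=[-6,6] → [-6,6] (no change)

Fixpoint:
  val[0] = [-6,6]
  val[1] = [-6,6]
  val[2] = [-4,6]
  val[3] = [-6,6]

[-6,6]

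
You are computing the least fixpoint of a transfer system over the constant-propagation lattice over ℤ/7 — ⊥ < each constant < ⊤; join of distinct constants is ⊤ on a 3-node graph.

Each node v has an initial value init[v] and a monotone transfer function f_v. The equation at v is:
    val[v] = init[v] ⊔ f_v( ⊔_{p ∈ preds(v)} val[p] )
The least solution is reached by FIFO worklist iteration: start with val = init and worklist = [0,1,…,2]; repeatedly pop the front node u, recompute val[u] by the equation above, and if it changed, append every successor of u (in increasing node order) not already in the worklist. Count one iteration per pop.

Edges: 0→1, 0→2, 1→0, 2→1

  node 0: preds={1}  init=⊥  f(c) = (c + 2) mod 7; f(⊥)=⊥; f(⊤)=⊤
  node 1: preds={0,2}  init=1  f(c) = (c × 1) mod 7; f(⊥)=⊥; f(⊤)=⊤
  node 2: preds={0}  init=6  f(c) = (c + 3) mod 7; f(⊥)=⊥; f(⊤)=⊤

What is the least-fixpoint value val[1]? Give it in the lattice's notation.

⊤

Worklist (7 pops):
  #1 pop 0: in=1 → 3 (was ⊥); enqueue []
  #2 pop 1: in=⊤ → ⊤ (was 1); enqueue [0]
  #3 pop 2: in=3 → 6 (no change)
  #4 pop 0: in=⊤ → ⊤ (was 3); enqueue [1,2]
  #5 pop 1: in=⊤ → ⊤ (no change)
  #6 pop 2: in=⊤ → ⊤ (was 6); enqueue [1]
  #7 pop 1: in=⊤ → ⊤ (no change)

Fixpoint:
  val[0] = ⊤
  val[1] = ⊤
  val[2] = ⊤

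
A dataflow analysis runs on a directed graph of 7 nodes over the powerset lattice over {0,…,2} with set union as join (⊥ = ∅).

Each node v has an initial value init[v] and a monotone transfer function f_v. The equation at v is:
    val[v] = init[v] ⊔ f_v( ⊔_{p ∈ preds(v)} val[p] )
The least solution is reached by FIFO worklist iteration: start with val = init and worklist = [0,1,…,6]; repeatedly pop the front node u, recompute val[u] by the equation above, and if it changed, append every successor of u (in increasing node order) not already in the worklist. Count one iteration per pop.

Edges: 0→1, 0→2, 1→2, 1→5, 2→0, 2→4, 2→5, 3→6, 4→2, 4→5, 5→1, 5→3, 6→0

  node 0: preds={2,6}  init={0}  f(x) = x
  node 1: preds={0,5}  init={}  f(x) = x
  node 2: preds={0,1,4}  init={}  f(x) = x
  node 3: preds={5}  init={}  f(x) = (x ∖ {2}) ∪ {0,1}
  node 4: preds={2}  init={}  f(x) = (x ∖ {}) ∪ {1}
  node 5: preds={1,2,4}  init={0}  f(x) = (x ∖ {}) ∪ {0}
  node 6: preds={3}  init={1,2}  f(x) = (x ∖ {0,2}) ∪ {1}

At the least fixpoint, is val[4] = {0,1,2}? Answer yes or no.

yes

Iteration log — 11 steps:
  step 1. node 0  ⊔preds={1,2}  new={0,1,2}  old={0}  +wl: 
  step 2. node 1  ⊔preds={0,1,2}  new={0,1,2}  old={}  +wl: 
  step 3. node 2  ⊔preds={0,1,2}  new={0,1,2}  old={}  +wl: 0
  step 4. node 3  ⊔preds={0}  new={0,1}  old={}  +wl: 
  step 5. node 4  ⊔preds={0,1,2}  new={0,1,2}  old={}  +wl: 2
  step 6. node 5  ⊔preds={0,1,2}  new={0,1,2}  old={0}  +wl: 1,3
  step 7. node 6  ⊔preds={0,1}  new={1,2}  stable
  step 8. node 0  ⊔preds={0,1,2}  new={0,1,2}  stable
  step 9. node 2  ⊔preds={0,1,2}  new={0,1,2}  stable
  step 10. node 1  ⊔preds={0,1,2}  new={0,1,2}  stable
  step 11. node 3  ⊔preds={0,1,2}  new={0,1}  stable

Least fixpoint reached:
  node 0: {0,1,2}
  node 1: {0,1,2}
  node 2: {0,1,2}
  node 3: {0,1}
  node 4: {0,1,2}
  node 5: {0,1,2}
  node 6: {1,2}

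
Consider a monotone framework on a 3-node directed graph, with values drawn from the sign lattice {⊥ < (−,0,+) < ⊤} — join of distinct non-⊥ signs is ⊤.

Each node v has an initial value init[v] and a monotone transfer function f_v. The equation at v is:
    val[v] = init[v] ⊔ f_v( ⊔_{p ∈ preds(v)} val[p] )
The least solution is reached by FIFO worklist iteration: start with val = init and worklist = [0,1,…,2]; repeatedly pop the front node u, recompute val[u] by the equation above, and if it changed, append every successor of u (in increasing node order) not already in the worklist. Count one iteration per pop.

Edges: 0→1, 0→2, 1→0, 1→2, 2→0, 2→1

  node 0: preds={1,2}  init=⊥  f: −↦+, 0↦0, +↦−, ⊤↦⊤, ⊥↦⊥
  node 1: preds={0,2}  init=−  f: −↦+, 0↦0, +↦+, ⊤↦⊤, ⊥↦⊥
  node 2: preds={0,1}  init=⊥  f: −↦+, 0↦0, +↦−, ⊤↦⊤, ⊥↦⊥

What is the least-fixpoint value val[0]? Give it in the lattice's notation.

⊤

Worklist (6 pops):
  #1 pop 0: in=− → + (was ⊥); enqueue []
  #2 pop 1: in=+ → ⊤ (was −); enqueue [0]
  #3 pop 2: in=⊤ → ⊤ (was ⊥); enqueue [1]
  #4 pop 0: in=⊤ → ⊤ (was +); enqueue [2]
  #5 pop 1: in=⊤ → ⊤ (no change)
  #6 pop 2: in=⊤ → ⊤ (no change)

Fixpoint:
  val[0] = ⊤
  val[1] = ⊤
  val[2] = ⊤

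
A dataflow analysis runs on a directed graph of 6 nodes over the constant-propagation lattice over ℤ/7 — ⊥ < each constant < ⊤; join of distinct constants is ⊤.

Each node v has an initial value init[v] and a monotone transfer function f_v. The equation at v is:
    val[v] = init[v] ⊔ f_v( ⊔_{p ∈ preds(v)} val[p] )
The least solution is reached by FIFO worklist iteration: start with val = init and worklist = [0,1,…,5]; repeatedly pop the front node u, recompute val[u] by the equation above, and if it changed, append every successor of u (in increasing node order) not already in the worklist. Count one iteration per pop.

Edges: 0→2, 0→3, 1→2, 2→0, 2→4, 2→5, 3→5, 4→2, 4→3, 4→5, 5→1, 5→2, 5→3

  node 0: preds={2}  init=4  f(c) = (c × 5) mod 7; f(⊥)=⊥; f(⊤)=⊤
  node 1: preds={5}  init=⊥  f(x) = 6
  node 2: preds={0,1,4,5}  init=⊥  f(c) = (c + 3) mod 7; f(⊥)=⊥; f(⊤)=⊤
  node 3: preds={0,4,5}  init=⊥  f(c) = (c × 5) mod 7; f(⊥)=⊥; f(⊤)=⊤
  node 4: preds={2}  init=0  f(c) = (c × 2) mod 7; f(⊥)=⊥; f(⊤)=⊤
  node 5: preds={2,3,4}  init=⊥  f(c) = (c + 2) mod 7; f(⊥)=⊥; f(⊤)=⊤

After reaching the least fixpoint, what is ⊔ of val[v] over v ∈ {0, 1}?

Worklist (10 pops):
  #1 pop 0: in=⊥ → 4 (no change)
  #2 pop 1: in=⊥ → 6 (was ⊥); enqueue []
  #3 pop 2: in=⊤ → ⊤ (was ⊥); enqueue [0]
  #4 pop 3: in=⊤ → ⊤ (was ⊥); enqueue []
  #5 pop 4: in=⊤ → ⊤ (was 0); enqueue [2,3]
  #6 pop 5: in=⊤ → ⊤ (was ⊥); enqueue [1]
  #7 pop 0: in=⊤ → ⊤ (was 4); enqueue []
  #8 pop 2: in=⊤ → ⊤ (no change)
  #9 pop 3: in=⊤ → ⊤ (no change)
  #10 pop 1: in=⊤ → 6 (no change)

Fixpoint:
  val[0] = ⊤
  val[1] = 6
  val[2] = ⊤
  val[3] = ⊤
  val[4] = ⊤
  val[5] = ⊤

⊤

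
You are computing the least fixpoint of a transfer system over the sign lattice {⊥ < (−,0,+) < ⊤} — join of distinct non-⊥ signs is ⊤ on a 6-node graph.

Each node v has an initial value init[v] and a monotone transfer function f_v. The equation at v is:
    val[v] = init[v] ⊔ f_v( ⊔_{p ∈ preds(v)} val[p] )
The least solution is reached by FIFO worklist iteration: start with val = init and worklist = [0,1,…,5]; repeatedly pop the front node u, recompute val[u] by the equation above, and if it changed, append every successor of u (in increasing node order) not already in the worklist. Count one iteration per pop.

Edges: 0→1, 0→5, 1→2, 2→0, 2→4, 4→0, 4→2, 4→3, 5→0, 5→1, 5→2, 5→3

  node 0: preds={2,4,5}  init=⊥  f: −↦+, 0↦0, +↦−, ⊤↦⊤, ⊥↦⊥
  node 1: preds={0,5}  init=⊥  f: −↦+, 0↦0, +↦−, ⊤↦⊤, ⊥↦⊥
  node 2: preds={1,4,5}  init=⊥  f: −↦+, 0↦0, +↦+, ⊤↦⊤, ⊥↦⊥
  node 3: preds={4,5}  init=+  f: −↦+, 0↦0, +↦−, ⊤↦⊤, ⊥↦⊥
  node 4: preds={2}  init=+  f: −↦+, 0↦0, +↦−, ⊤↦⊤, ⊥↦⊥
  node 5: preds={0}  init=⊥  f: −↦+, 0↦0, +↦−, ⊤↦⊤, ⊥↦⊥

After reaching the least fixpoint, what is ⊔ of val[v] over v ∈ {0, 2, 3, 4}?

Iteration log — 16 steps:
  step 1. node 0  ⊔preds=+  new=−  old=⊥  +wl: 
  step 2. node 1  ⊔preds=−  new=+  old=⊥  +wl: 
  step 3. node 2  ⊔preds=+  new=+  old=⊥  +wl: 0
  step 4. node 3  ⊔preds=+  new=⊤  old=+  +wl: 
  step 5. node 4  ⊔preds=+  new=⊤  old=+  +wl: 2,3
  step 6. node 5  ⊔preds=−  new=+  old=⊥  +wl: 1
  step 7. node 0  ⊔preds=⊤  new=⊤  old=−  +wl: 5
  step 8. node 2  ⊔preds=⊤  new=⊤  old=+  +wl: 0,4
  step 9. node 3  ⊔preds=⊤  new=⊤  stable
  step 10. node 1  ⊔preds=⊤  new=⊤  old=+  +wl: 2
  step 11. node 5  ⊔preds=⊤  new=⊤  old=+  +wl: 1,3
  step 12. node 0  ⊔preds=⊤  new=⊤  stable
  step 13. node 4  ⊔preds=⊤  new=⊤  stable
  step 14. node 2  ⊔preds=⊤  new=⊤  stable
  step 15. node 1  ⊔preds=⊤  new=⊤  stable
  step 16. node 3  ⊔preds=⊤  new=⊤  stable

Least fixpoint reached:
  node 0: ⊤
  node 1: ⊤
  node 2: ⊤
  node 3: ⊤
  node 4: ⊤
  node 5: ⊤

⊤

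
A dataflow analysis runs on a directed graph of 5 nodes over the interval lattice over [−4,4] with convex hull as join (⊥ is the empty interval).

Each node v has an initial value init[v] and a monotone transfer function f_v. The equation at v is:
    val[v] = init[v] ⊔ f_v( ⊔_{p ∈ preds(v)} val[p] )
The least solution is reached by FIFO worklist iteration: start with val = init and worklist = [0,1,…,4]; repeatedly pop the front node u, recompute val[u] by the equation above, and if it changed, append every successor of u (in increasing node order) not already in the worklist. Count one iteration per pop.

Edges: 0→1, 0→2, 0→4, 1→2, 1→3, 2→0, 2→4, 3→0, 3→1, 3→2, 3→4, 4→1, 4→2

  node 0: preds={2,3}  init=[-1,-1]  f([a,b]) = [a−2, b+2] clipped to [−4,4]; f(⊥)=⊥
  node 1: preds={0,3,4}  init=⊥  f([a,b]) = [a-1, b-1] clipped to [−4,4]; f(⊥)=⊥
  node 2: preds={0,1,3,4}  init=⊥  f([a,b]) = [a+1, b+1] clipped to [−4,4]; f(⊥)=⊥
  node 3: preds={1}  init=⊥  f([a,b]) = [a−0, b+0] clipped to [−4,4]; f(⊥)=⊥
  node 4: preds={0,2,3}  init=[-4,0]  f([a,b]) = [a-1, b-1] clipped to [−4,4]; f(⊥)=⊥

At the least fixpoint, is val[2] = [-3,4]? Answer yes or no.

Worklist (19 pops):
  #1 pop 0: in=⊥ → [-1,-1] (no change)
  #2 pop 1: in=[-4,0] → [-4,-1] (was ⊥); enqueue []
  #3 pop 2: in=[-4,0] → [-3,1] (was ⊥); enqueue [0]
  #4 pop 3: in=[-4,-1] → [-4,-1] (was ⊥); enqueue [1,2]
  #5 pop 4: in=[-4,1] → [-4,0] (no change)
  #6 pop 0: in=[-4,1] → [-4,3] (was [-1,-1]); enqueue [4]
  #7 pop 1: in=[-4,3] → [-4,2] (was [-4,-1]); enqueue [3]
  #8 pop 2: in=[-4,3] → [-3,4] (was [-3,1]); enqueue [0]
  #9 pop 4: in=[-4,4] → [-4,3] (was [-4,0]); enqueue [1,2]
  #10 pop 3: in=[-4,2] → [-4,2] (was [-4,-1]); enqueue [4]
  #11 pop 0: in=[-4,4] → [-4,4] (was [-4,3]); enqueue []
  #12 pop 1: in=[-4,4] → [-4,3] (was [-4,2]); enqueue [3]
  #13 pop 2: in=[-4,4] → [-3,4] (no change)
  #14 pop 4: in=[-4,4] → [-4,3] (no change)
  #15 pop 3: in=[-4,3] → [-4,3] (was [-4,2]); enqueue [0,1,2,4]
  #16 pop 0: in=[-4,4] → [-4,4] (no change)
  #17 pop 1: in=[-4,4] → [-4,3] (no change)
  #18 pop 2: in=[-4,4] → [-3,4] (no change)
  #19 pop 4: in=[-4,4] → [-4,3] (no change)

Fixpoint:
  val[0] = [-4,4]
  val[1] = [-4,3]
  val[2] = [-3,4]
  val[3] = [-4,3]
  val[4] = [-4,3]

yes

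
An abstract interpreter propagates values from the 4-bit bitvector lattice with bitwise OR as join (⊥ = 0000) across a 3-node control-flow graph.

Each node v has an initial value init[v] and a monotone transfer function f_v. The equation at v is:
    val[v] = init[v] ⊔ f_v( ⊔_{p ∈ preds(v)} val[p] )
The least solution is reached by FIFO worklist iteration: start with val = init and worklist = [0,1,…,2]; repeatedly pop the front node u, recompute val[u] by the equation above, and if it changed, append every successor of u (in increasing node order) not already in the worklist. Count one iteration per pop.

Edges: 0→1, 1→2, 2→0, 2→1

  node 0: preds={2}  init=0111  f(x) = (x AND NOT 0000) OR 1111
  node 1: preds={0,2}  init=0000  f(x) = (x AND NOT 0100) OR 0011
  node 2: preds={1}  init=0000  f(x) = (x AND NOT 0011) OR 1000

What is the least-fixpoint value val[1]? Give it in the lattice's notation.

Trace (5 dequeues):
  [1] u=0 | in 0000 | out 1111 | prev 0111 | push {}
  [2] u=1 | in 1111 | out 1011 | prev 0000 | push {}
  [3] u=2 | in 1011 | out 1000 | prev 0000 | push {0,1}
  [4] u=0 | in 1000 | out 1111 | ==
  [5] u=1 | in 1111 | out 1011 | ==

Converged values:
  [0] 1111
  [1] 1011
  [2] 1000

1011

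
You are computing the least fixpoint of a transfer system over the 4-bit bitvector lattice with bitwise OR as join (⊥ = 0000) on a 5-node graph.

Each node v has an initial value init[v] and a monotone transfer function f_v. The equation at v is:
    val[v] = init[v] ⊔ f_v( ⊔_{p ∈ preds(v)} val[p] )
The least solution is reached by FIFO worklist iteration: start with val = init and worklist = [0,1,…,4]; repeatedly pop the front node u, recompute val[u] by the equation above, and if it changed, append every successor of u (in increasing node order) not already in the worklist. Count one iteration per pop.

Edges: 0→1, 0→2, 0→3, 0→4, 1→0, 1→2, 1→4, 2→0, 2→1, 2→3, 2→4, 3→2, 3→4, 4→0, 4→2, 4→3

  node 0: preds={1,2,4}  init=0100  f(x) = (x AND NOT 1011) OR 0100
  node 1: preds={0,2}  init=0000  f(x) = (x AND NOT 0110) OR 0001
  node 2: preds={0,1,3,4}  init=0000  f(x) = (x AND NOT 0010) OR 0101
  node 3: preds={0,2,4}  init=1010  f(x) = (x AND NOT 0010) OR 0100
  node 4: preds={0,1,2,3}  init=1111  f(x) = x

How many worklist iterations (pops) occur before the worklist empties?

Worklist (10 pops):
  #1 pop 0: in=1111 → 0100 (no change)
  #2 pop 1: in=0100 → 0001 (was 0000); enqueue [0]
  #3 pop 2: in=1111 → 1101 (was 0000); enqueue [1]
  #4 pop 3: in=1111 → 1111 (was 1010); enqueue [2]
  #5 pop 4: in=1111 → 1111 (no change)
  #6 pop 0: in=1111 → 0100 (no change)
  #7 pop 1: in=1101 → 1001 (was 0001); enqueue [0,4]
  #8 pop 2: in=1111 → 1101 (no change)
  #9 pop 0: in=1111 → 0100 (no change)
  #10 pop 4: in=1111 → 1111 (no change)

Fixpoint:
  val[0] = 0100
  val[1] = 1001
  val[2] = 1101
  val[3] = 1111
  val[4] = 1111

10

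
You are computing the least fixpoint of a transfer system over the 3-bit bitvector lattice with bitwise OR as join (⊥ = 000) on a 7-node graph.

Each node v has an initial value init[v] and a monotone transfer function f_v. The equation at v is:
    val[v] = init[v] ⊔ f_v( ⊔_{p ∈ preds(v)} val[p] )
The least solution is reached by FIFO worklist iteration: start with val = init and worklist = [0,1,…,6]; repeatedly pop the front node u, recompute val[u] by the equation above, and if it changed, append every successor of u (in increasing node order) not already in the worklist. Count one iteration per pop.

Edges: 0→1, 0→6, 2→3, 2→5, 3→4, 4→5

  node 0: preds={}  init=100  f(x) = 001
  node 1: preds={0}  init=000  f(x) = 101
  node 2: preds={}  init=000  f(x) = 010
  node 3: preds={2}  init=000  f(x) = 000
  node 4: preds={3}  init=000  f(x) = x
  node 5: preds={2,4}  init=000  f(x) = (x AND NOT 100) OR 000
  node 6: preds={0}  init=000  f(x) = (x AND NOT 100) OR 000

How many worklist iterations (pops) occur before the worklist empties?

7

Trace (7 dequeues):
  [1] u=0 | in 000 | out 101 | prev 100 | push {}
  [2] u=1 | in 101 | out 101 | prev 000 | push {}
  [3] u=2 | in 000 | out 010 | prev 000 | push {}
  [4] u=3 | in 010 | out 000 | ==
  [5] u=4 | in 000 | out 000 | ==
  [6] u=5 | in 010 | out 010 | prev 000 | push {}
  [7] u=6 | in 101 | out 001 | prev 000 | push {}

Converged values:
  [0] 101
  [1] 101
  [2] 010
  [3] 000
  [4] 000
  [5] 010
  [6] 001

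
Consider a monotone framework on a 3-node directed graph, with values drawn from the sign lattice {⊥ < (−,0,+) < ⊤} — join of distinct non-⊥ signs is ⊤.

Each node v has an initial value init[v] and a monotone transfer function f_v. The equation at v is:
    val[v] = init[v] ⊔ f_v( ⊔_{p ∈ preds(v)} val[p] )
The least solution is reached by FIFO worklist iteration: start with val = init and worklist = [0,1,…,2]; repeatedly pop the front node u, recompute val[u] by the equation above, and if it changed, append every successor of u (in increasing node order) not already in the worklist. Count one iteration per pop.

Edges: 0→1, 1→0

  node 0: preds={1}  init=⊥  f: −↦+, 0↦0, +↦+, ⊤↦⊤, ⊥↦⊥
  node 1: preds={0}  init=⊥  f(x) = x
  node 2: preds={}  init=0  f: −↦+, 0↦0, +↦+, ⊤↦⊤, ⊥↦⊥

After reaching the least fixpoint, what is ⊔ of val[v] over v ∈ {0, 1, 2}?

Worklist (3 pops):
  #1 pop 0: in=⊥ → ⊥ (no change)
  #2 pop 1: in=⊥ → ⊥ (no change)
  #3 pop 2: in=⊥ → 0 (no change)

Fixpoint:
  val[0] = ⊥
  val[1] = ⊥
  val[2] = 0

0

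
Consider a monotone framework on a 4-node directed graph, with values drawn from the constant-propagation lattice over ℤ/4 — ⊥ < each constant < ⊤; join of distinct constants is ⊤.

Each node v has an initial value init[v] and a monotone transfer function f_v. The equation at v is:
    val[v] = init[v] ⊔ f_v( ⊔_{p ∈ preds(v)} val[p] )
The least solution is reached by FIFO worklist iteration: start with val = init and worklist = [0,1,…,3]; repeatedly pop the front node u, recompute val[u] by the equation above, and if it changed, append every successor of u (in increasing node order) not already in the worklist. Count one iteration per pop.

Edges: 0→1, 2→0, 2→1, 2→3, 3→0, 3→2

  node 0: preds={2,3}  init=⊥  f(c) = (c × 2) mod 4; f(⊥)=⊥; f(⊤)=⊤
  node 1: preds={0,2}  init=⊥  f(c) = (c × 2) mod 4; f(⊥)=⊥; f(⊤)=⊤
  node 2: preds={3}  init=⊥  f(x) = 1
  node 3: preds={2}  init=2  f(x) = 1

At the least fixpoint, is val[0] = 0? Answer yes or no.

no

Worklist (7 pops):
  #1 pop 0: in=2 → 0 (was ⊥); enqueue []
  #2 pop 1: in=0 → 0 (was ⊥); enqueue []
  #3 pop 2: in=2 → 1 (was ⊥); enqueue [0,1]
  #4 pop 3: in=1 → ⊤ (was 2); enqueue [2]
  #5 pop 0: in=⊤ → ⊤ (was 0); enqueue []
  #6 pop 1: in=⊤ → ⊤ (was 0); enqueue []
  #7 pop 2: in=⊤ → 1 (no change)

Fixpoint:
  val[0] = ⊤
  val[1] = ⊤
  val[2] = 1
  val[3] = ⊤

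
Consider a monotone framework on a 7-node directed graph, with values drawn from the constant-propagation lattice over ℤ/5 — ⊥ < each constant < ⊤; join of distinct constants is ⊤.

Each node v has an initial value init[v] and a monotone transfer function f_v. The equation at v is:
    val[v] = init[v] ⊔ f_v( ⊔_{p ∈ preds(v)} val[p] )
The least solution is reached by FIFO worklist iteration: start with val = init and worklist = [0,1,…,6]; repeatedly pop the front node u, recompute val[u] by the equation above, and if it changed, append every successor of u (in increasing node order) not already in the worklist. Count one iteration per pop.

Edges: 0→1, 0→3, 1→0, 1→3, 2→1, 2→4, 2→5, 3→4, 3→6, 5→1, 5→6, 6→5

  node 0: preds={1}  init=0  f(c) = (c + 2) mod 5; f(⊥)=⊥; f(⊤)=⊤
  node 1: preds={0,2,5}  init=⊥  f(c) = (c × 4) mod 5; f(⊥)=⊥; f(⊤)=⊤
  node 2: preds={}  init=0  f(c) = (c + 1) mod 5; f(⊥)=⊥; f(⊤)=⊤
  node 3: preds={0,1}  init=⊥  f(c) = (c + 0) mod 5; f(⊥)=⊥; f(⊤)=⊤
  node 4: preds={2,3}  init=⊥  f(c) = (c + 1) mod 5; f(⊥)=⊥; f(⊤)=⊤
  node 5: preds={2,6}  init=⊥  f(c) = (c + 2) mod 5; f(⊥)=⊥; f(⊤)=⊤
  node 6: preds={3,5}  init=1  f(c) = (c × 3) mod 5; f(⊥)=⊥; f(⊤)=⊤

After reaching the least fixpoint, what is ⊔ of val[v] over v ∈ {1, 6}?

⊤

Iteration log — 14 steps:
  step 1. node 0  ⊔preds=⊥  new=0  stable
  step 2. node 1  ⊔preds=0  new=0  old=⊥  +wl: 0
  step 3. node 2  ⊔preds=⊥  new=0  stable
  step 4. node 3  ⊔preds=0  new=0  old=⊥  +wl: 
  step 5. node 4  ⊔preds=0  new=1  old=⊥  +wl: 
  step 6. node 5  ⊔preds=⊤  new=⊤  old=⊥  +wl: 1
  step 7. node 6  ⊔preds=⊤  new=⊤  old=1  +wl: 5
  step 8. node 0  ⊔preds=0  new=⊤  old=0  +wl: 3
  step 9. node 1  ⊔preds=⊤  new=⊤  old=0  +wl: 0
  step 10. node 5  ⊔preds=⊤  new=⊤  stable
  step 11. node 3  ⊔preds=⊤  new=⊤  old=0  +wl: 4,6
  step 12. node 0  ⊔preds=⊤  new=⊤  stable
  step 13. node 4  ⊔preds=⊤  new=⊤  old=1  +wl: 
  step 14. node 6  ⊔preds=⊤  new=⊤  stable

Least fixpoint reached:
  node 0: ⊤
  node 1: ⊤
  node 2: 0
  node 3: ⊤
  node 4: ⊤
  node 5: ⊤
  node 6: ⊤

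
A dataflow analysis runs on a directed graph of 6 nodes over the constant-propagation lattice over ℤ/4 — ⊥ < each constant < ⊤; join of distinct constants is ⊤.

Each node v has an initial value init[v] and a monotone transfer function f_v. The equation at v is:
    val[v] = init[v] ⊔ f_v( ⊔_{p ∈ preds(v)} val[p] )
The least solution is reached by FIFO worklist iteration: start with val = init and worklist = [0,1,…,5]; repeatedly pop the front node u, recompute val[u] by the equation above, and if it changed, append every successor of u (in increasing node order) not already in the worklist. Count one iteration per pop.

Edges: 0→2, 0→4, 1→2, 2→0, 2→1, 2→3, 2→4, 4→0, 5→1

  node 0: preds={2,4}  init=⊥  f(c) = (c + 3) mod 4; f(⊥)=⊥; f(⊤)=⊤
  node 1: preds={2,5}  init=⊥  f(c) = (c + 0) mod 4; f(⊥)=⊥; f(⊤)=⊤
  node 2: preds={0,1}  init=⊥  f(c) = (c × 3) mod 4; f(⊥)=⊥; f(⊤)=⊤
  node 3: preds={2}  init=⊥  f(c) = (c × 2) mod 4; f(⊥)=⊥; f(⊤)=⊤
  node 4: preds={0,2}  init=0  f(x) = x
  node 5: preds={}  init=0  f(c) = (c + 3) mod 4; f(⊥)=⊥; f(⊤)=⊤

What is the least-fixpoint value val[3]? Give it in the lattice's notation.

⊤

Worklist (10 pops):
  #1 pop 0: in=0 → 3 (was ⊥); enqueue []
  #2 pop 1: in=0 → 0 (was ⊥); enqueue []
  #3 pop 2: in=⊤ → ⊤ (was ⊥); enqueue [0,1]
  #4 pop 3: in=⊤ → ⊤ (was ⊥); enqueue []
  #5 pop 4: in=⊤ → ⊤ (was 0); enqueue []
  #6 pop 5: in=⊥ → 0 (no change)
  #7 pop 0: in=⊤ → ⊤ (was 3); enqueue [2,4]
  #8 pop 1: in=⊤ → ⊤ (was 0); enqueue []
  #9 pop 2: in=⊤ → ⊤ (no change)
  #10 pop 4: in=⊤ → ⊤ (no change)

Fixpoint:
  val[0] = ⊤
  val[1] = ⊤
  val[2] = ⊤
  val[3] = ⊤
  val[4] = ⊤
  val[5] = 0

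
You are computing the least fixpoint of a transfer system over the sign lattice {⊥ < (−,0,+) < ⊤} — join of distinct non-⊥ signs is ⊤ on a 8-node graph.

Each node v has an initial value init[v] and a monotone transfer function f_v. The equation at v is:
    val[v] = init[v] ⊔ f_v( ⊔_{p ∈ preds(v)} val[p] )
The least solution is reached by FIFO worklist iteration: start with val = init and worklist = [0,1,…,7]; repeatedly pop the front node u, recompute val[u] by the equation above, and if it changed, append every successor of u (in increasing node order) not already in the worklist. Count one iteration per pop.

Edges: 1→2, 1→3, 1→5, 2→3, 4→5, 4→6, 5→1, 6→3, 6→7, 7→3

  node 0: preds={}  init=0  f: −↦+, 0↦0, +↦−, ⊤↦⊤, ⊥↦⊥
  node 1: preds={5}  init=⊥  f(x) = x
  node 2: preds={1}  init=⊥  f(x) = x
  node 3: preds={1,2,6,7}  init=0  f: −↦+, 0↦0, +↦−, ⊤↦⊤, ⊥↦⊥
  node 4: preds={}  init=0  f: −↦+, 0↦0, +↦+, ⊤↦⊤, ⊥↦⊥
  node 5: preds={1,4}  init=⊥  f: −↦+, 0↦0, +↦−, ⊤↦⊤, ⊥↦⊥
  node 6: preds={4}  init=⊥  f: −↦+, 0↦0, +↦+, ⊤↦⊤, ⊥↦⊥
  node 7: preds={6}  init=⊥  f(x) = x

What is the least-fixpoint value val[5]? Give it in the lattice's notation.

Worklist (13 pops):
  #1 pop 0: in=⊥ → 0 (no change)
  #2 pop 1: in=⊥ → ⊥ (no change)
  #3 pop 2: in=⊥ → ⊥ (no change)
  #4 pop 3: in=⊥ → 0 (no change)
  #5 pop 4: in=⊥ → 0 (no change)
  #6 pop 5: in=0 → 0 (was ⊥); enqueue [1]
  #7 pop 6: in=0 → 0 (was ⊥); enqueue [3]
  #8 pop 7: in=0 → 0 (was ⊥); enqueue []
  #9 pop 1: in=0 → 0 (was ⊥); enqueue [2,5]
  #10 pop 3: in=0 → 0 (no change)
  #11 pop 2: in=0 → 0 (was ⊥); enqueue [3]
  #12 pop 5: in=0 → 0 (no change)
  #13 pop 3: in=0 → 0 (no change)

Fixpoint:
  val[0] = 0
  val[1] = 0
  val[2] = 0
  val[3] = 0
  val[4] = 0
  val[5] = 0
  val[6] = 0
  val[7] = 0

0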